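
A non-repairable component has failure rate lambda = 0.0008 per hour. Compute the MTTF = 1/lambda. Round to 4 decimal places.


lambda = 0.0008
MTTF = 1 / 0.0008
MTTF = 1250.0

1250.0


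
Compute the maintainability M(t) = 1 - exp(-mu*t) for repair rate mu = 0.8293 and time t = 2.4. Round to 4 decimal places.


mu = 0.8293, t = 2.4
mu * t = 0.8293 * 2.4 = 1.9903
exp(-1.9903) = 0.1367
M(t) = 1 - 0.1367
M(t) = 0.8633

0.8633


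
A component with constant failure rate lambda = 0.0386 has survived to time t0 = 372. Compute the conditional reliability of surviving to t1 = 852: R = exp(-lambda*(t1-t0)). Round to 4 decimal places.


lambda = 0.0386
t0 = 372, t1 = 852
t1 - t0 = 480
lambda * (t1-t0) = 0.0386 * 480 = 18.528
R = exp(-18.528)
R = 0.0

0.0


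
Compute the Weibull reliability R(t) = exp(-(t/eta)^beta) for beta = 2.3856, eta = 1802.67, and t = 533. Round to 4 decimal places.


beta = 2.3856, eta = 1802.67, t = 533
t/eta = 533 / 1802.67 = 0.2957
(t/eta)^beta = 0.2957^2.3856 = 0.0546
R(t) = exp(-0.0546)
R(t) = 0.9468

0.9468


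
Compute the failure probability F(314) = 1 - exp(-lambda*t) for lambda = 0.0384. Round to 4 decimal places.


lambda = 0.0384, t = 314
lambda * t = 12.0576
exp(-12.0576) = 0.0
F(t) = 1 - 0.0
F(t) = 1.0

1.0


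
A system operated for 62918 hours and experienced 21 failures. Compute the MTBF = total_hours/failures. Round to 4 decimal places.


total_hours = 62918
failures = 21
MTBF = 62918 / 21
MTBF = 2996.0952

2996.0952


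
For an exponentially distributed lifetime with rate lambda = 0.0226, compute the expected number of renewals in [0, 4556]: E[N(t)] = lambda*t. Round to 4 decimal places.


lambda = 0.0226
t = 4556
E[N(t)] = lambda * t
E[N(t)] = 0.0226 * 4556
E[N(t)] = 102.9656

102.9656


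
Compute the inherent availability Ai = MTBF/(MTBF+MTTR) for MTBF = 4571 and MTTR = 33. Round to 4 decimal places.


MTBF = 4571
MTTR = 33
MTBF + MTTR = 4604
Ai = 4571 / 4604
Ai = 0.9928

0.9928


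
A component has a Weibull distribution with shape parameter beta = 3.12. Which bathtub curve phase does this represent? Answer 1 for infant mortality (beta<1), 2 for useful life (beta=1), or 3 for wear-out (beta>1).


beta = 3.12
Compare beta to 1:
beta < 1 => infant mortality (phase 1)
beta = 1 => useful life (phase 2)
beta > 1 => wear-out (phase 3)
Since beta = 3.12, this is wear-out (increasing failure rate)
Phase = 3

3


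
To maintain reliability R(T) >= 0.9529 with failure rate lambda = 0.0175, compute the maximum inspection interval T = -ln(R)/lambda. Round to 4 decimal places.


R_target = 0.9529
lambda = 0.0175
-ln(0.9529) = 0.0482
T = 0.0482 / 0.0175
T = 2.7569

2.7569


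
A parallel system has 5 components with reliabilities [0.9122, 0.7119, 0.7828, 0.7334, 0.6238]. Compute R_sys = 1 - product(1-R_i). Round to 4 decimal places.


Components: [0.9122, 0.7119, 0.7828, 0.7334, 0.6238]
(1 - 0.9122) = 0.0878, running product = 0.0878
(1 - 0.7119) = 0.2881, running product = 0.0253
(1 - 0.7828) = 0.2172, running product = 0.0055
(1 - 0.7334) = 0.2666, running product = 0.0015
(1 - 0.6238) = 0.3762, running product = 0.0006
Product of (1-R_i) = 0.0006
R_sys = 1 - 0.0006 = 0.9994

0.9994


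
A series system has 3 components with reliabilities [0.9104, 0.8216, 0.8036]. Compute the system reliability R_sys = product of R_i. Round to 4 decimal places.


Components: [0.9104, 0.8216, 0.8036]
After component 1 (R=0.9104): product = 0.9104
After component 2 (R=0.8216): product = 0.748
After component 3 (R=0.8036): product = 0.6011
R_sys = 0.6011

0.6011


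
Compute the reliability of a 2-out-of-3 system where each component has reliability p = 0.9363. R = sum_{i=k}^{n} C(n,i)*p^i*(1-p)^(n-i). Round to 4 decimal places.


k = 2, n = 3, p = 0.9363
i=2: C(3,2)=3 * 0.9363^2 * 0.0637^1 = 0.1675
i=3: C(3,3)=1 * 0.9363^3 * 0.0637^0 = 0.8208
R = sum of terms = 0.9883

0.9883


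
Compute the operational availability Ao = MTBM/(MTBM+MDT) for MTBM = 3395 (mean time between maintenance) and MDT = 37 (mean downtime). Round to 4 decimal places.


MTBM = 3395
MDT = 37
MTBM + MDT = 3432
Ao = 3395 / 3432
Ao = 0.9892

0.9892


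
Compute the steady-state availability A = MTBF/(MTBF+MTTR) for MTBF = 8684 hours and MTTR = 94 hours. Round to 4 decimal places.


MTBF = 8684
MTTR = 94
MTBF + MTTR = 8778
A = 8684 / 8778
A = 0.9893

0.9893


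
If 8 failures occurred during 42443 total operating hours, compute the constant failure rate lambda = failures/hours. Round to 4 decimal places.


failures = 8
total_hours = 42443
lambda = 8 / 42443
lambda = 0.0002

0.0002


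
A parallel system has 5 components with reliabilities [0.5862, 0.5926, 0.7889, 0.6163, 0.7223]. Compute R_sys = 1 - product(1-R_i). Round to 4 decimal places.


Components: [0.5862, 0.5926, 0.7889, 0.6163, 0.7223]
(1 - 0.5862) = 0.4138, running product = 0.4138
(1 - 0.5926) = 0.4074, running product = 0.1686
(1 - 0.7889) = 0.2111, running product = 0.0356
(1 - 0.6163) = 0.3837, running product = 0.0137
(1 - 0.7223) = 0.2777, running product = 0.0038
Product of (1-R_i) = 0.0038
R_sys = 1 - 0.0038 = 0.9962

0.9962


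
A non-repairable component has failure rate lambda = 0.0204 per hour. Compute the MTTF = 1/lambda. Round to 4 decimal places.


lambda = 0.0204
MTTF = 1 / 0.0204
MTTF = 49.0196

49.0196


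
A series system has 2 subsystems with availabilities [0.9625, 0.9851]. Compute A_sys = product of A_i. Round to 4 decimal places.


Subsystems: [0.9625, 0.9851]
After subsystem 1 (A=0.9625): product = 0.9625
After subsystem 2 (A=0.9851): product = 0.9482
A_sys = 0.9482

0.9482


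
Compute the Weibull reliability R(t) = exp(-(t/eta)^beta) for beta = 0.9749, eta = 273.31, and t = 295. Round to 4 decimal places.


beta = 0.9749, eta = 273.31, t = 295
t/eta = 295 / 273.31 = 1.0794
(t/eta)^beta = 1.0794^0.9749 = 1.0773
R(t) = exp(-1.0773)
R(t) = 0.3405

0.3405


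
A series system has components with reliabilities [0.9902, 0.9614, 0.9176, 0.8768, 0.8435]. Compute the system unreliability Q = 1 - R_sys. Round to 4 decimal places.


Components: [0.9902, 0.9614, 0.9176, 0.8768, 0.8435]
After component 1: product = 0.9902
After component 2: product = 0.952
After component 3: product = 0.8735
After component 4: product = 0.7659
After component 5: product = 0.646
R_sys = 0.646
Q = 1 - 0.646 = 0.354

0.354


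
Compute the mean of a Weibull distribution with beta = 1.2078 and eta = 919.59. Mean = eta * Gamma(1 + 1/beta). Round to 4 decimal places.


beta = 1.2078, eta = 919.59
1/beta = 0.828
1 + 1/beta = 1.828
Gamma(1.828) = 0.9391
Mean = 919.59 * 0.9391
Mean = 863.5882

863.5882


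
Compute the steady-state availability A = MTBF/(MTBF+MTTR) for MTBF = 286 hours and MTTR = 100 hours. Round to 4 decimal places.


MTBF = 286
MTTR = 100
MTBF + MTTR = 386
A = 286 / 386
A = 0.7409

0.7409


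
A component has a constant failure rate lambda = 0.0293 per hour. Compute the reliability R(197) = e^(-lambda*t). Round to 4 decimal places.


lambda = 0.0293
t = 197
lambda * t = 5.7721
R(t) = e^(-5.7721)
R(t) = 0.0031

0.0031


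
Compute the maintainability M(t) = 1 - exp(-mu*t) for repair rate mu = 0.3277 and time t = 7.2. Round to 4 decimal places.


mu = 0.3277, t = 7.2
mu * t = 0.3277 * 7.2 = 2.3594
exp(-2.3594) = 0.0945
M(t) = 1 - 0.0945
M(t) = 0.9055

0.9055


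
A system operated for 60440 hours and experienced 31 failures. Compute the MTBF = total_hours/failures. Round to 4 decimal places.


total_hours = 60440
failures = 31
MTBF = 60440 / 31
MTBF = 1949.6774

1949.6774


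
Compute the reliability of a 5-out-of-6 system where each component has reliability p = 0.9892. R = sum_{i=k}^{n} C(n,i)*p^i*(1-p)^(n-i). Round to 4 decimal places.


k = 5, n = 6, p = 0.9892
i=5: C(6,5)=6 * 0.9892^5 * 0.0108^1 = 0.0614
i=6: C(6,6)=1 * 0.9892^6 * 0.0108^0 = 0.9369
R = sum of terms = 0.9983

0.9983


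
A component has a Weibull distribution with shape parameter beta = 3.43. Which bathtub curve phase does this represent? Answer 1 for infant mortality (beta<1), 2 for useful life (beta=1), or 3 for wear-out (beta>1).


beta = 3.43
Compare beta to 1:
beta < 1 => infant mortality (phase 1)
beta = 1 => useful life (phase 2)
beta > 1 => wear-out (phase 3)
Since beta = 3.43, this is wear-out (increasing failure rate)
Phase = 3

3


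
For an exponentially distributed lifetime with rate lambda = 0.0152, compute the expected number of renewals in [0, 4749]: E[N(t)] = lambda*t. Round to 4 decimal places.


lambda = 0.0152
t = 4749
E[N(t)] = lambda * t
E[N(t)] = 0.0152 * 4749
E[N(t)] = 72.1848

72.1848


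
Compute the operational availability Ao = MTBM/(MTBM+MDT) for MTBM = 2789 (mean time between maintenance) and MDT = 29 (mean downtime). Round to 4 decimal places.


MTBM = 2789
MDT = 29
MTBM + MDT = 2818
Ao = 2789 / 2818
Ao = 0.9897

0.9897


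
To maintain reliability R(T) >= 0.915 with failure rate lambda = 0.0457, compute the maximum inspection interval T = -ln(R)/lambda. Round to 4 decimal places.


R_target = 0.915
lambda = 0.0457
-ln(0.915) = 0.0888
T = 0.0888 / 0.0457
T = 1.9438

1.9438


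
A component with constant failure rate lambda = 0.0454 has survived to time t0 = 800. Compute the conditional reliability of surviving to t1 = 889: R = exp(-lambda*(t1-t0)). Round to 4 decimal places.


lambda = 0.0454
t0 = 800, t1 = 889
t1 - t0 = 89
lambda * (t1-t0) = 0.0454 * 89 = 4.0406
R = exp(-4.0406)
R = 0.0176

0.0176


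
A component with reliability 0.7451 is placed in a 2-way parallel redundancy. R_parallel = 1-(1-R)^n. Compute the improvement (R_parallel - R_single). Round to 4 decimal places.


R_single = 0.7451, n = 2
1 - R_single = 0.2549
(1 - R_single)^n = 0.2549^2 = 0.065
R_parallel = 1 - 0.065 = 0.935
Improvement = 0.935 - 0.7451
Improvement = 0.1899

0.1899


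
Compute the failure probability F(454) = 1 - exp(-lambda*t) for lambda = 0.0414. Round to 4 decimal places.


lambda = 0.0414, t = 454
lambda * t = 18.7956
exp(-18.7956) = 0.0
F(t) = 1 - 0.0
F(t) = 1.0

1.0


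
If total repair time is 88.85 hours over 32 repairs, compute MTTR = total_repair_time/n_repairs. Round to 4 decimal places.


total_repair_time = 88.85
n_repairs = 32
MTTR = 88.85 / 32
MTTR = 2.7766

2.7766


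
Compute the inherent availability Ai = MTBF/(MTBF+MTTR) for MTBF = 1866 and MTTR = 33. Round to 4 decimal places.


MTBF = 1866
MTTR = 33
MTBF + MTTR = 1899
Ai = 1866 / 1899
Ai = 0.9826

0.9826


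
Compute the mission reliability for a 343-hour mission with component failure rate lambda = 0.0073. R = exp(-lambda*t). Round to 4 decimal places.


lambda = 0.0073
mission_time = 343
lambda * t = 0.0073 * 343 = 2.5039
R = exp(-2.5039)
R = 0.0818

0.0818


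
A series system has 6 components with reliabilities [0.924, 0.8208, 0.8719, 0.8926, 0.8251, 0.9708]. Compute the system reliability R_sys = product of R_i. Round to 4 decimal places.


Components: [0.924, 0.8208, 0.8719, 0.8926, 0.8251, 0.9708]
After component 1 (R=0.924): product = 0.924
After component 2 (R=0.8208): product = 0.7584
After component 3 (R=0.8719): product = 0.6613
After component 4 (R=0.8926): product = 0.5902
After component 5 (R=0.8251): product = 0.487
After component 6 (R=0.9708): product = 0.4728
R_sys = 0.4728

0.4728


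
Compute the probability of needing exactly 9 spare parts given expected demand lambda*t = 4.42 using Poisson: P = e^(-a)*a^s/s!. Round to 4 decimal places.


a = 4.42, s = 9
e^(-a) = e^(-4.42) = 0.012
a^s = 4.42^9 = 643873.3117
s! = 362880
P = 0.012 * 643873.3117 / 362880
P = 0.0214

0.0214


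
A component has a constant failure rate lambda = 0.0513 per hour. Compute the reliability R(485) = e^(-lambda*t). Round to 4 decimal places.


lambda = 0.0513
t = 485
lambda * t = 24.8805
R(t) = e^(-24.8805)
R(t) = 0.0

0.0


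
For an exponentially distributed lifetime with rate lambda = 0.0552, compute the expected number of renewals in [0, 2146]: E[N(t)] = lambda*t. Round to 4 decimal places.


lambda = 0.0552
t = 2146
E[N(t)] = lambda * t
E[N(t)] = 0.0552 * 2146
E[N(t)] = 118.4592

118.4592


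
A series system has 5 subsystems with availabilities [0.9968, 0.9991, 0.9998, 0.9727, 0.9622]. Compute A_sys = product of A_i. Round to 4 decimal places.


Subsystems: [0.9968, 0.9991, 0.9998, 0.9727, 0.9622]
After subsystem 1 (A=0.9968): product = 0.9968
After subsystem 2 (A=0.9991): product = 0.9959
After subsystem 3 (A=0.9998): product = 0.9957
After subsystem 4 (A=0.9727): product = 0.9685
After subsystem 5 (A=0.9622): product = 0.9319
A_sys = 0.9319

0.9319


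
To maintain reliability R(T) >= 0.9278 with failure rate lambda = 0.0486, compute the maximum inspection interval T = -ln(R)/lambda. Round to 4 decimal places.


R_target = 0.9278
lambda = 0.0486
-ln(0.9278) = 0.0749
T = 0.0749 / 0.0486
T = 1.542

1.542


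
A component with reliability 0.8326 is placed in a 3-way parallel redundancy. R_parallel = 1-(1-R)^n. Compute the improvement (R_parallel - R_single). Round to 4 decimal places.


R_single = 0.8326, n = 3
1 - R_single = 0.1674
(1 - R_single)^n = 0.1674^3 = 0.0047
R_parallel = 1 - 0.0047 = 0.9953
Improvement = 0.9953 - 0.8326
Improvement = 0.1627

0.1627


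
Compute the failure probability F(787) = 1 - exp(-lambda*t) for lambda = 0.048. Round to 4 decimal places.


lambda = 0.048, t = 787
lambda * t = 37.776
exp(-37.776) = 0.0
F(t) = 1 - 0.0
F(t) = 1.0

1.0


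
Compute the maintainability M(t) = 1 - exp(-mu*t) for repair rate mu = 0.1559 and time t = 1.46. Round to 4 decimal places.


mu = 0.1559, t = 1.46
mu * t = 0.1559 * 1.46 = 0.2276
exp(-0.2276) = 0.7964
M(t) = 1 - 0.7964
M(t) = 0.2036

0.2036


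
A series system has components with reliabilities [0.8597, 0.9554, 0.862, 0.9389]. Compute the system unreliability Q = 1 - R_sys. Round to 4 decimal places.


Components: [0.8597, 0.9554, 0.862, 0.9389]
After component 1: product = 0.8597
After component 2: product = 0.8214
After component 3: product = 0.708
After component 4: product = 0.6648
R_sys = 0.6648
Q = 1 - 0.6648 = 0.3352

0.3352


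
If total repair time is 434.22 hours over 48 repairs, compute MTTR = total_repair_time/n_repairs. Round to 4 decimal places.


total_repair_time = 434.22
n_repairs = 48
MTTR = 434.22 / 48
MTTR = 9.0463

9.0463


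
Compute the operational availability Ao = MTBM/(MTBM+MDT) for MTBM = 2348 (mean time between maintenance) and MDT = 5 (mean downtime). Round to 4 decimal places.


MTBM = 2348
MDT = 5
MTBM + MDT = 2353
Ao = 2348 / 2353
Ao = 0.9979

0.9979


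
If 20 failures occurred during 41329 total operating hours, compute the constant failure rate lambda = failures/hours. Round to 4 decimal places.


failures = 20
total_hours = 41329
lambda = 20 / 41329
lambda = 0.0005

0.0005


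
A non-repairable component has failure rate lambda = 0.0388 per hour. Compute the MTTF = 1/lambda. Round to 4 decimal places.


lambda = 0.0388
MTTF = 1 / 0.0388
MTTF = 25.7732

25.7732


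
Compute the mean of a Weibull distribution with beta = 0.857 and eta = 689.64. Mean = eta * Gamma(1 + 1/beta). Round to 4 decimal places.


beta = 0.857, eta = 689.64
1/beta = 1.1669
1 + 1/beta = 2.1669
Gamma(2.1669) = 1.0824
Mean = 689.64 * 1.0824
Mean = 746.5006

746.5006


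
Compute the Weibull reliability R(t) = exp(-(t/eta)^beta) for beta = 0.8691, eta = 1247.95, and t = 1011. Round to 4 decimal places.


beta = 0.8691, eta = 1247.95, t = 1011
t/eta = 1011 / 1247.95 = 0.8101
(t/eta)^beta = 0.8101^0.8691 = 0.8328
R(t) = exp(-0.8328)
R(t) = 0.4348

0.4348


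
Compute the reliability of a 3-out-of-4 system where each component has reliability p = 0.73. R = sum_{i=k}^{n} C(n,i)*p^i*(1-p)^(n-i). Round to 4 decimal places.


k = 3, n = 4, p = 0.73
i=3: C(4,3)=4 * 0.73^3 * 0.27^1 = 0.4201
i=4: C(4,4)=1 * 0.73^4 * 0.27^0 = 0.284
R = sum of terms = 0.7041

0.7041


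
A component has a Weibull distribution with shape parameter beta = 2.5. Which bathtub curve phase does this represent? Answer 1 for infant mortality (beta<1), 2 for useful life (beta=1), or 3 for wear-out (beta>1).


beta = 2.5
Compare beta to 1:
beta < 1 => infant mortality (phase 1)
beta = 1 => useful life (phase 2)
beta > 1 => wear-out (phase 3)
Since beta = 2.5, this is wear-out (increasing failure rate)
Phase = 3

3


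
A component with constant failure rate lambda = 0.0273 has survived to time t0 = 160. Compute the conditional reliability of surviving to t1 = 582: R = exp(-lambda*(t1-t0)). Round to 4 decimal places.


lambda = 0.0273
t0 = 160, t1 = 582
t1 - t0 = 422
lambda * (t1-t0) = 0.0273 * 422 = 11.5206
R = exp(-11.5206)
R = 0.0

0.0


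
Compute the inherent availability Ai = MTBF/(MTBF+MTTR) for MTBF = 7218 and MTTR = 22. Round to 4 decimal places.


MTBF = 7218
MTTR = 22
MTBF + MTTR = 7240
Ai = 7218 / 7240
Ai = 0.997

0.997


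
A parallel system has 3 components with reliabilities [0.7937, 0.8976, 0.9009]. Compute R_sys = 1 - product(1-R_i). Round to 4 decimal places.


Components: [0.7937, 0.8976, 0.9009]
(1 - 0.7937) = 0.2063, running product = 0.2063
(1 - 0.8976) = 0.1024, running product = 0.0211
(1 - 0.9009) = 0.0991, running product = 0.0021
Product of (1-R_i) = 0.0021
R_sys = 1 - 0.0021 = 0.9979

0.9979


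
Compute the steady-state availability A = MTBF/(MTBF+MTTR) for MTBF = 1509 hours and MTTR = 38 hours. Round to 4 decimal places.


MTBF = 1509
MTTR = 38
MTBF + MTTR = 1547
A = 1509 / 1547
A = 0.9754

0.9754


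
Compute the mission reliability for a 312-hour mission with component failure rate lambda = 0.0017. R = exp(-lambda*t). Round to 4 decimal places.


lambda = 0.0017
mission_time = 312
lambda * t = 0.0017 * 312 = 0.5304
R = exp(-0.5304)
R = 0.5884

0.5884


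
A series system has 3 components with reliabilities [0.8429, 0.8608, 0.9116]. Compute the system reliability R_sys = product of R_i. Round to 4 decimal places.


Components: [0.8429, 0.8608, 0.9116]
After component 1 (R=0.8429): product = 0.8429
After component 2 (R=0.8608): product = 0.7256
After component 3 (R=0.9116): product = 0.6614
R_sys = 0.6614

0.6614


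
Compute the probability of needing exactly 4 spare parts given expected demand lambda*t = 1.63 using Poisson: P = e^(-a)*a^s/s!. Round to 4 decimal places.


a = 1.63, s = 4
e^(-a) = e^(-1.63) = 0.1959
a^s = 1.63^4 = 7.0591
s! = 24
P = 0.1959 * 7.0591 / 24
P = 0.0576

0.0576


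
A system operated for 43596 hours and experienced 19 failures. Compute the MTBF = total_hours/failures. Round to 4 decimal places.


total_hours = 43596
failures = 19
MTBF = 43596 / 19
MTBF = 2294.5263

2294.5263


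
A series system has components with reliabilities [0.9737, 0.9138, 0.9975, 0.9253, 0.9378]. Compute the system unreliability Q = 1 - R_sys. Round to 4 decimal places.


Components: [0.9737, 0.9138, 0.9975, 0.9253, 0.9378]
After component 1: product = 0.9737
After component 2: product = 0.8898
After component 3: product = 0.8875
After component 4: product = 0.8212
After component 5: product = 0.7702
R_sys = 0.7702
Q = 1 - 0.7702 = 0.2298

0.2298


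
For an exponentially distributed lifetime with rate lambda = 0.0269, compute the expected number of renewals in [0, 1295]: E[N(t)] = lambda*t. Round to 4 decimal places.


lambda = 0.0269
t = 1295
E[N(t)] = lambda * t
E[N(t)] = 0.0269 * 1295
E[N(t)] = 34.8355

34.8355


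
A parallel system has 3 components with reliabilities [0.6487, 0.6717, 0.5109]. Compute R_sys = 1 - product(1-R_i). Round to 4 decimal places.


Components: [0.6487, 0.6717, 0.5109]
(1 - 0.6487) = 0.3513, running product = 0.3513
(1 - 0.6717) = 0.3283, running product = 0.1153
(1 - 0.5109) = 0.4891, running product = 0.0564
Product of (1-R_i) = 0.0564
R_sys = 1 - 0.0564 = 0.9436

0.9436


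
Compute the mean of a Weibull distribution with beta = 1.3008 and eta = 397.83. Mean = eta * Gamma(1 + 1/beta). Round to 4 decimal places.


beta = 1.3008, eta = 397.83
1/beta = 0.7688
1 + 1/beta = 1.7688
Gamma(1.7688) = 0.9235
Mean = 397.83 * 0.9235
Mean = 367.381

367.381


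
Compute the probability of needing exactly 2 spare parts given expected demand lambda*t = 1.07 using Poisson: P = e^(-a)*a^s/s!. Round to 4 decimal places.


a = 1.07, s = 2
e^(-a) = e^(-1.07) = 0.343
a^s = 1.07^2 = 1.1449
s! = 2
P = 0.343 * 1.1449 / 2
P = 0.1964

0.1964


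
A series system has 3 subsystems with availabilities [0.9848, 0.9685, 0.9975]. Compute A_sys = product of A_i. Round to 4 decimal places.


Subsystems: [0.9848, 0.9685, 0.9975]
After subsystem 1 (A=0.9848): product = 0.9848
After subsystem 2 (A=0.9685): product = 0.9538
After subsystem 3 (A=0.9975): product = 0.9514
A_sys = 0.9514

0.9514


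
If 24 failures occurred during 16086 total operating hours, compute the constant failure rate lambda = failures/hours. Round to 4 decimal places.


failures = 24
total_hours = 16086
lambda = 24 / 16086
lambda = 0.0015

0.0015


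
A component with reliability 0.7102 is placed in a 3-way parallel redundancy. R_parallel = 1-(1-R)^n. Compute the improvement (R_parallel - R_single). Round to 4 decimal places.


R_single = 0.7102, n = 3
1 - R_single = 0.2898
(1 - R_single)^n = 0.2898^3 = 0.0243
R_parallel = 1 - 0.0243 = 0.9757
Improvement = 0.9757 - 0.7102
Improvement = 0.2655

0.2655


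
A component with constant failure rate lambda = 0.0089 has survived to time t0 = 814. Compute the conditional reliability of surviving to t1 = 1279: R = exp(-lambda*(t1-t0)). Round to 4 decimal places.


lambda = 0.0089
t0 = 814, t1 = 1279
t1 - t0 = 465
lambda * (t1-t0) = 0.0089 * 465 = 4.1385
R = exp(-4.1385)
R = 0.0159

0.0159


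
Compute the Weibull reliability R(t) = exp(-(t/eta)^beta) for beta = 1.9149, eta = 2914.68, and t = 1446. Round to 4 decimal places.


beta = 1.9149, eta = 2914.68, t = 1446
t/eta = 1446 / 2914.68 = 0.4961
(t/eta)^beta = 0.4961^1.9149 = 0.2613
R(t) = exp(-0.2613)
R(t) = 0.7701

0.7701


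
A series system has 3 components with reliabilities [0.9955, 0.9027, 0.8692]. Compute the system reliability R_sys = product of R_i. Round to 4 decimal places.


Components: [0.9955, 0.9027, 0.8692]
After component 1 (R=0.9955): product = 0.9955
After component 2 (R=0.9027): product = 0.8986
After component 3 (R=0.8692): product = 0.7811
R_sys = 0.7811

0.7811


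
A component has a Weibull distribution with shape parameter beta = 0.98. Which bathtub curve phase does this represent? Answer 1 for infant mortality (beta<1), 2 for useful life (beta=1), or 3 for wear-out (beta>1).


beta = 0.98
Compare beta to 1:
beta < 1 => infant mortality (phase 1)
beta = 1 => useful life (phase 2)
beta > 1 => wear-out (phase 3)
Since beta = 0.98, this is infant mortality (decreasing failure rate)
Phase = 1

1


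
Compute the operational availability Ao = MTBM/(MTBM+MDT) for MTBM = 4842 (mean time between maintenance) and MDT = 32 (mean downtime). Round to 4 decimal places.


MTBM = 4842
MDT = 32
MTBM + MDT = 4874
Ao = 4842 / 4874
Ao = 0.9934

0.9934


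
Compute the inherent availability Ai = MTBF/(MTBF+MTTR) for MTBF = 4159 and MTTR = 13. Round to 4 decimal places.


MTBF = 4159
MTTR = 13
MTBF + MTTR = 4172
Ai = 4159 / 4172
Ai = 0.9969

0.9969


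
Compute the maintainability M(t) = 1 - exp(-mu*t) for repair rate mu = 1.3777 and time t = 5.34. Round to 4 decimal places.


mu = 1.3777, t = 5.34
mu * t = 1.3777 * 5.34 = 7.3569
exp(-7.3569) = 0.0006
M(t) = 1 - 0.0006
M(t) = 0.9994

0.9994


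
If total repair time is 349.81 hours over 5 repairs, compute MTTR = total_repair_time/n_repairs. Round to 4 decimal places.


total_repair_time = 349.81
n_repairs = 5
MTTR = 349.81 / 5
MTTR = 69.962

69.962


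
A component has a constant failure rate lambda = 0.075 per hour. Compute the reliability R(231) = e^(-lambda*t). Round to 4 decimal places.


lambda = 0.075
t = 231
lambda * t = 17.325
R(t) = e^(-17.325)
R(t) = 0.0

0.0


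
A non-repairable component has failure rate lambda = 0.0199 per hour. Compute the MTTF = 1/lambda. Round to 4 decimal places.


lambda = 0.0199
MTTF = 1 / 0.0199
MTTF = 50.2513

50.2513


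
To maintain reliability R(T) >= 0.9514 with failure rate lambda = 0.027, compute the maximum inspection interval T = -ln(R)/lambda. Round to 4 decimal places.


R_target = 0.9514
lambda = 0.027
-ln(0.9514) = 0.0498
T = 0.0498 / 0.027
T = 1.8452

1.8452


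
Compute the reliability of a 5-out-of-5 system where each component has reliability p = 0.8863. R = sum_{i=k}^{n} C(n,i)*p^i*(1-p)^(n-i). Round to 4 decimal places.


k = 5, n = 5, p = 0.8863
i=5: C(5,5)=1 * 0.8863^5 * 0.1137^0 = 0.5469
R = sum of terms = 0.5469

0.5469


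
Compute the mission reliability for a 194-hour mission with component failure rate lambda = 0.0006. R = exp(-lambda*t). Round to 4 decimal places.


lambda = 0.0006
mission_time = 194
lambda * t = 0.0006 * 194 = 0.1164
R = exp(-0.1164)
R = 0.8901

0.8901


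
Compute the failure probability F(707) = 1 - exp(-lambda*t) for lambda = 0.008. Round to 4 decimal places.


lambda = 0.008, t = 707
lambda * t = 5.656
exp(-5.656) = 0.0035
F(t) = 1 - 0.0035
F(t) = 0.9965

0.9965


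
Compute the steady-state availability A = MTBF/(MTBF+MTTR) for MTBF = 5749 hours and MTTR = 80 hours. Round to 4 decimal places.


MTBF = 5749
MTTR = 80
MTBF + MTTR = 5829
A = 5749 / 5829
A = 0.9863

0.9863


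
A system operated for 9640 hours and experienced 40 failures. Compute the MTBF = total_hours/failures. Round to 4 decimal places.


total_hours = 9640
failures = 40
MTBF = 9640 / 40
MTBF = 241.0

241.0


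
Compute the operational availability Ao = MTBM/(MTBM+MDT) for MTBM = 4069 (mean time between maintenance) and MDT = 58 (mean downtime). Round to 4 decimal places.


MTBM = 4069
MDT = 58
MTBM + MDT = 4127
Ao = 4069 / 4127
Ao = 0.9859

0.9859


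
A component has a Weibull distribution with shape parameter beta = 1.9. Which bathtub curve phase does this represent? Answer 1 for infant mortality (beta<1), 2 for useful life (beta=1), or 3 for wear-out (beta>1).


beta = 1.9
Compare beta to 1:
beta < 1 => infant mortality (phase 1)
beta = 1 => useful life (phase 2)
beta > 1 => wear-out (phase 3)
Since beta = 1.9, this is wear-out (increasing failure rate)
Phase = 3

3


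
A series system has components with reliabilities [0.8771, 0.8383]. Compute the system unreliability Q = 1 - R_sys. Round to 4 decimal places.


Components: [0.8771, 0.8383]
After component 1: product = 0.8771
After component 2: product = 0.7353
R_sys = 0.7353
Q = 1 - 0.7353 = 0.2647

0.2647


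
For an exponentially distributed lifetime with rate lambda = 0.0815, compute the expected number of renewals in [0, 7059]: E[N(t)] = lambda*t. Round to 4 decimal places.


lambda = 0.0815
t = 7059
E[N(t)] = lambda * t
E[N(t)] = 0.0815 * 7059
E[N(t)] = 575.3085

575.3085


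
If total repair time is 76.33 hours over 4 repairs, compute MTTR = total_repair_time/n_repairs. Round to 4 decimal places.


total_repair_time = 76.33
n_repairs = 4
MTTR = 76.33 / 4
MTTR = 19.0825

19.0825


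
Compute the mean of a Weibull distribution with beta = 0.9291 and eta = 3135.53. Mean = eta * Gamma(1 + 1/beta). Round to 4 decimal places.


beta = 0.9291, eta = 3135.53
1/beta = 1.0763
1 + 1/beta = 2.0763
Gamma(2.0763) = 1.0347
Mean = 3135.53 * 1.0347
Mean = 3244.3325

3244.3325


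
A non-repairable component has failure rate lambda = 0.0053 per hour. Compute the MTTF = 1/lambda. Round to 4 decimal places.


lambda = 0.0053
MTTF = 1 / 0.0053
MTTF = 188.6792

188.6792


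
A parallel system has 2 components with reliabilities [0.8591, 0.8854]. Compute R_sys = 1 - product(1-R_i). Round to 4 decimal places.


Components: [0.8591, 0.8854]
(1 - 0.8591) = 0.1409, running product = 0.1409
(1 - 0.8854) = 0.1146, running product = 0.0161
Product of (1-R_i) = 0.0161
R_sys = 1 - 0.0161 = 0.9839

0.9839


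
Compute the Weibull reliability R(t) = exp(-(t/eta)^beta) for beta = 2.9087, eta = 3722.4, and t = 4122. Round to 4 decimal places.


beta = 2.9087, eta = 3722.4, t = 4122
t/eta = 4122 / 3722.4 = 1.1074
(t/eta)^beta = 1.1074^2.9087 = 1.3453
R(t) = exp(-1.3453)
R(t) = 0.2605

0.2605


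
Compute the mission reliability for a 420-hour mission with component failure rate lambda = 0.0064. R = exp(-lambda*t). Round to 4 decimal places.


lambda = 0.0064
mission_time = 420
lambda * t = 0.0064 * 420 = 2.688
R = exp(-2.688)
R = 0.068

0.068


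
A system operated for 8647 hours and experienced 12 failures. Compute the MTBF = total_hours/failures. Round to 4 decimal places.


total_hours = 8647
failures = 12
MTBF = 8647 / 12
MTBF = 720.5833

720.5833


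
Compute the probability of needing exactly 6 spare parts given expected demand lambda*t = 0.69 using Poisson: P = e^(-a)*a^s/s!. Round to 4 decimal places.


a = 0.69, s = 6
e^(-a) = e^(-0.69) = 0.5016
a^s = 0.69^6 = 0.1079
s! = 720
P = 0.5016 * 0.1079 / 720
P = 0.0001

0.0001


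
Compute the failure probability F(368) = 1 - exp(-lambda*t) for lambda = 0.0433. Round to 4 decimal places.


lambda = 0.0433, t = 368
lambda * t = 15.9344
exp(-15.9344) = 0.0
F(t) = 1 - 0.0
F(t) = 1.0

1.0


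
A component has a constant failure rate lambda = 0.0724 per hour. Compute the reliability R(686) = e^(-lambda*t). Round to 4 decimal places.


lambda = 0.0724
t = 686
lambda * t = 49.6664
R(t) = e^(-49.6664)
R(t) = 0.0

0.0


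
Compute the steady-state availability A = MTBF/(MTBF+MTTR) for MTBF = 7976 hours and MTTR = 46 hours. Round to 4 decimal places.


MTBF = 7976
MTTR = 46
MTBF + MTTR = 8022
A = 7976 / 8022
A = 0.9943

0.9943


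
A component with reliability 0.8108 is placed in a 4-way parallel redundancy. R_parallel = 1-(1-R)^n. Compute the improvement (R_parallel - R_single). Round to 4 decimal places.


R_single = 0.8108, n = 4
1 - R_single = 0.1892
(1 - R_single)^n = 0.1892^4 = 0.0013
R_parallel = 1 - 0.0013 = 0.9987
Improvement = 0.9987 - 0.8108
Improvement = 0.1879

0.1879


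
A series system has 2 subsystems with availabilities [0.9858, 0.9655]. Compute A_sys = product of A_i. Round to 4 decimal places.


Subsystems: [0.9858, 0.9655]
After subsystem 1 (A=0.9858): product = 0.9858
After subsystem 2 (A=0.9655): product = 0.9518
A_sys = 0.9518

0.9518


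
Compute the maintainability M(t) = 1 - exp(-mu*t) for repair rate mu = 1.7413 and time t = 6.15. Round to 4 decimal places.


mu = 1.7413, t = 6.15
mu * t = 1.7413 * 6.15 = 10.709
exp(-10.709) = 0.0
M(t) = 1 - 0.0
M(t) = 1.0

1.0


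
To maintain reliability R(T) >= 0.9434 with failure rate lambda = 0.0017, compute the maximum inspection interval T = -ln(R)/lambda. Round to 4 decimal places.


R_target = 0.9434
lambda = 0.0017
-ln(0.9434) = 0.0583
T = 0.0583 / 0.0017
T = 34.2735

34.2735


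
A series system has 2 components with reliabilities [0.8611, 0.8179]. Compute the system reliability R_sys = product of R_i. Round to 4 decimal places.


Components: [0.8611, 0.8179]
After component 1 (R=0.8611): product = 0.8611
After component 2 (R=0.8179): product = 0.7043
R_sys = 0.7043

0.7043


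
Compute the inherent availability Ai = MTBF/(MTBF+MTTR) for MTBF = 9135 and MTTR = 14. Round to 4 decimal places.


MTBF = 9135
MTTR = 14
MTBF + MTTR = 9149
Ai = 9135 / 9149
Ai = 0.9985

0.9985


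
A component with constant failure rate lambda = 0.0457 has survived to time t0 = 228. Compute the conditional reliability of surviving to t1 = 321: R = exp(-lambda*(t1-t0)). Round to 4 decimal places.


lambda = 0.0457
t0 = 228, t1 = 321
t1 - t0 = 93
lambda * (t1-t0) = 0.0457 * 93 = 4.2501
R = exp(-4.2501)
R = 0.0143

0.0143


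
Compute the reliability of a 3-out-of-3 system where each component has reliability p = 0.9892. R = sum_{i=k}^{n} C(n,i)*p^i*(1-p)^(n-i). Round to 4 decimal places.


k = 3, n = 3, p = 0.9892
i=3: C(3,3)=1 * 0.9892^3 * 0.0108^0 = 0.9679
R = sum of terms = 0.9679

0.9679


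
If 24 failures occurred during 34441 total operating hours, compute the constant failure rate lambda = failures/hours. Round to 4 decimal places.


failures = 24
total_hours = 34441
lambda = 24 / 34441
lambda = 0.0007

0.0007


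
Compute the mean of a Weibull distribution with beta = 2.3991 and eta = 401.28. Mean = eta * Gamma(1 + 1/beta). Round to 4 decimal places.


beta = 2.3991, eta = 401.28
1/beta = 0.4168
1 + 1/beta = 1.4168
Gamma(1.4168) = 0.8865
Mean = 401.28 * 0.8865
Mean = 355.7251

355.7251


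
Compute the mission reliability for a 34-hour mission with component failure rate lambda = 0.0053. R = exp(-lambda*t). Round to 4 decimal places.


lambda = 0.0053
mission_time = 34
lambda * t = 0.0053 * 34 = 0.1802
R = exp(-0.1802)
R = 0.8351

0.8351


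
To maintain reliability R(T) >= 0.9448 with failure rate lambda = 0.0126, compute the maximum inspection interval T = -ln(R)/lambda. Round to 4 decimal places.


R_target = 0.9448
lambda = 0.0126
-ln(0.9448) = 0.0568
T = 0.0568 / 0.0126
T = 4.5065

4.5065


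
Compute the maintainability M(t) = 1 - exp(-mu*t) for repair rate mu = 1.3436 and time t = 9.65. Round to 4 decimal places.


mu = 1.3436, t = 9.65
mu * t = 1.3436 * 9.65 = 12.9657
exp(-12.9657) = 0.0
M(t) = 1 - 0.0
M(t) = 1.0

1.0


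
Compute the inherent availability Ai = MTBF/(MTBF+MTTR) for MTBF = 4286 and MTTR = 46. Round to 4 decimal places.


MTBF = 4286
MTTR = 46
MTBF + MTTR = 4332
Ai = 4286 / 4332
Ai = 0.9894

0.9894


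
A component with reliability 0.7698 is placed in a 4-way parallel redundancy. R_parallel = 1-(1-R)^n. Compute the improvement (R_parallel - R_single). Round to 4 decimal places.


R_single = 0.7698, n = 4
1 - R_single = 0.2302
(1 - R_single)^n = 0.2302^4 = 0.0028
R_parallel = 1 - 0.0028 = 0.9972
Improvement = 0.9972 - 0.7698
Improvement = 0.2274

0.2274


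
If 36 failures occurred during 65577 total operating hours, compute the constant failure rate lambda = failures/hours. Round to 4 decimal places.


failures = 36
total_hours = 65577
lambda = 36 / 65577
lambda = 0.0005

0.0005


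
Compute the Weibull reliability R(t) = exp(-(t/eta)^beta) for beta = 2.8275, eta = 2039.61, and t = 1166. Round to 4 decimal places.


beta = 2.8275, eta = 2039.61, t = 1166
t/eta = 1166 / 2039.61 = 0.5717
(t/eta)^beta = 0.5717^2.8275 = 0.2058
R(t) = exp(-0.2058)
R(t) = 0.814

0.814


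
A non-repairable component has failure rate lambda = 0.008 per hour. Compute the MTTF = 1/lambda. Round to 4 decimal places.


lambda = 0.008
MTTF = 1 / 0.008
MTTF = 125.0

125.0


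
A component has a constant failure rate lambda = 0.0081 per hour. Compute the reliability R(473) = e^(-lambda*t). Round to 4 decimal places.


lambda = 0.0081
t = 473
lambda * t = 3.8313
R(t) = e^(-3.8313)
R(t) = 0.0217

0.0217


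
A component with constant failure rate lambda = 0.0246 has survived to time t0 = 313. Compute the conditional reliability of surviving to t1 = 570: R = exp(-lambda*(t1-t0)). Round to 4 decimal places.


lambda = 0.0246
t0 = 313, t1 = 570
t1 - t0 = 257
lambda * (t1-t0) = 0.0246 * 257 = 6.3222
R = exp(-6.3222)
R = 0.0018

0.0018


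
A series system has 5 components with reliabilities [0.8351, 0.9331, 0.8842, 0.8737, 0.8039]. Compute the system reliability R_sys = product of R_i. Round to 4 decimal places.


Components: [0.8351, 0.9331, 0.8842, 0.8737, 0.8039]
After component 1 (R=0.8351): product = 0.8351
After component 2 (R=0.9331): product = 0.7792
After component 3 (R=0.8842): product = 0.689
After component 4 (R=0.8737): product = 0.602
After component 5 (R=0.8039): product = 0.4839
R_sys = 0.4839

0.4839


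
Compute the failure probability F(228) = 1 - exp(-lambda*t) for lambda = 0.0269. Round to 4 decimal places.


lambda = 0.0269, t = 228
lambda * t = 6.1332
exp(-6.1332) = 0.0022
F(t) = 1 - 0.0022
F(t) = 0.9978

0.9978


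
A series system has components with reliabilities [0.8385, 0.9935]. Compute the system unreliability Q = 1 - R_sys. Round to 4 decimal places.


Components: [0.8385, 0.9935]
After component 1: product = 0.8385
After component 2: product = 0.833
R_sys = 0.833
Q = 1 - 0.833 = 0.167

0.167


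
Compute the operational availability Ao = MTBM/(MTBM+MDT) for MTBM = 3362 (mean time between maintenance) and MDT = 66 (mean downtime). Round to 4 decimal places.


MTBM = 3362
MDT = 66
MTBM + MDT = 3428
Ao = 3362 / 3428
Ao = 0.9807

0.9807


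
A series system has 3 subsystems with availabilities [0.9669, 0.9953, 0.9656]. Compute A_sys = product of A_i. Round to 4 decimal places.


Subsystems: [0.9669, 0.9953, 0.9656]
After subsystem 1 (A=0.9669): product = 0.9669
After subsystem 2 (A=0.9953): product = 0.9624
After subsystem 3 (A=0.9656): product = 0.9293
A_sys = 0.9293

0.9293


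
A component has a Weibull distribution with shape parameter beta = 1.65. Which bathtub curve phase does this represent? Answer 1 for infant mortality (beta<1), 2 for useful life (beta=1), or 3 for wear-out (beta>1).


beta = 1.65
Compare beta to 1:
beta < 1 => infant mortality (phase 1)
beta = 1 => useful life (phase 2)
beta > 1 => wear-out (phase 3)
Since beta = 1.65, this is wear-out (increasing failure rate)
Phase = 3

3


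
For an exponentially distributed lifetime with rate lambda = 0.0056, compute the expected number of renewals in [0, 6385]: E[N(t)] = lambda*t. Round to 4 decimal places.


lambda = 0.0056
t = 6385
E[N(t)] = lambda * t
E[N(t)] = 0.0056 * 6385
E[N(t)] = 35.756

35.756


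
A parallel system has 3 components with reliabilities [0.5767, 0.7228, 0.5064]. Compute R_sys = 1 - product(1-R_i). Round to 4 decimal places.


Components: [0.5767, 0.7228, 0.5064]
(1 - 0.5767) = 0.4233, running product = 0.4233
(1 - 0.7228) = 0.2772, running product = 0.1173
(1 - 0.5064) = 0.4936, running product = 0.0579
Product of (1-R_i) = 0.0579
R_sys = 1 - 0.0579 = 0.9421

0.9421


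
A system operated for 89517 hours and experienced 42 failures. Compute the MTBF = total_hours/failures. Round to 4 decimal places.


total_hours = 89517
failures = 42
MTBF = 89517 / 42
MTBF = 2131.3571

2131.3571


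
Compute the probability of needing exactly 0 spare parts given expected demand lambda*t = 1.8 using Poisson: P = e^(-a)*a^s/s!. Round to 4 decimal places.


a = 1.8, s = 0
e^(-a) = e^(-1.8) = 0.1653
a^s = 1.8^0 = 1.0
s! = 1
P = 0.1653 * 1.0 / 1
P = 0.1653

0.1653


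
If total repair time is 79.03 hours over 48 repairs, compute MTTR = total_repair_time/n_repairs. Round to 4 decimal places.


total_repair_time = 79.03
n_repairs = 48
MTTR = 79.03 / 48
MTTR = 1.6465

1.6465


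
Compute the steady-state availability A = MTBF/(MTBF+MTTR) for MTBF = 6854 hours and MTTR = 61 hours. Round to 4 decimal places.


MTBF = 6854
MTTR = 61
MTBF + MTTR = 6915
A = 6854 / 6915
A = 0.9912

0.9912


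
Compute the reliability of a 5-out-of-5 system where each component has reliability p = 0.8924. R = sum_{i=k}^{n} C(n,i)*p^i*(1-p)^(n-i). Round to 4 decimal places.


k = 5, n = 5, p = 0.8924
i=5: C(5,5)=1 * 0.8924^5 * 0.1076^0 = 0.566
R = sum of terms = 0.566

0.566


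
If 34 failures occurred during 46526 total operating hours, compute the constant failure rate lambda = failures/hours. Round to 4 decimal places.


failures = 34
total_hours = 46526
lambda = 34 / 46526
lambda = 0.0007

0.0007


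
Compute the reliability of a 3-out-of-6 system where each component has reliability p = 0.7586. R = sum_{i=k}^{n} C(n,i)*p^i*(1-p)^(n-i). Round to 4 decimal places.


k = 3, n = 6, p = 0.7586
i=3: C(6,3)=20 * 0.7586^3 * 0.2414^3 = 0.1228
i=4: C(6,4)=15 * 0.7586^4 * 0.2414^2 = 0.2895
i=5: C(6,5)=6 * 0.7586^5 * 0.2414^1 = 0.3639
i=6: C(6,6)=1 * 0.7586^6 * 0.2414^0 = 0.1906
R = sum of terms = 0.9668

0.9668


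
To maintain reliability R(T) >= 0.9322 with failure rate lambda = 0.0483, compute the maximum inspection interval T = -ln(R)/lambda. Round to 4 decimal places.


R_target = 0.9322
lambda = 0.0483
-ln(0.9322) = 0.0702
T = 0.0702 / 0.0483
T = 1.4536

1.4536
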